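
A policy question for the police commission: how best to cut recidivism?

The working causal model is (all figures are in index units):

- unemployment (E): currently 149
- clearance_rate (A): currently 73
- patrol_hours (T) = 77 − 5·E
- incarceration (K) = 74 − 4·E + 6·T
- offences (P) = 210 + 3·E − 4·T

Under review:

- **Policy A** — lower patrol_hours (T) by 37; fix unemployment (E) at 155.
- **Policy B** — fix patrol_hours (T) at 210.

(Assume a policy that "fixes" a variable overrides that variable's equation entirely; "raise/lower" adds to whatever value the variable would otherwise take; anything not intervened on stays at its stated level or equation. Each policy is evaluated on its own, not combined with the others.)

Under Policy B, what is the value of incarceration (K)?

Policy B (T := 210):
  E = 149
  T = 210
  K = 74 − 4·149 + 6·210 = 738

738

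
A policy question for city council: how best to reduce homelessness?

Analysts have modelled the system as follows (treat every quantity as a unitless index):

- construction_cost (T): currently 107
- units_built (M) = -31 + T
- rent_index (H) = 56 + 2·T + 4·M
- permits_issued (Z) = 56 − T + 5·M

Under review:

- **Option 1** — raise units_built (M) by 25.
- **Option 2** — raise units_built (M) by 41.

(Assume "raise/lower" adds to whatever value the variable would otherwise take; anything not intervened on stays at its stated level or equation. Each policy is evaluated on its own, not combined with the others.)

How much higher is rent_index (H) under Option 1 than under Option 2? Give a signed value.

Option 1 (M + 25):
  T = 107
  M = -31 + 107 (+25 from intervention) = 101
  H = 56 + 2·107 + 4·101 = 674
Option 2 (M + 41):
  T = 107
  M = -31 + 107 (+41 from intervention) = 117
  H = 56 + 2·107 + 4·117 = 738
H: 674 − 738 = -64

-64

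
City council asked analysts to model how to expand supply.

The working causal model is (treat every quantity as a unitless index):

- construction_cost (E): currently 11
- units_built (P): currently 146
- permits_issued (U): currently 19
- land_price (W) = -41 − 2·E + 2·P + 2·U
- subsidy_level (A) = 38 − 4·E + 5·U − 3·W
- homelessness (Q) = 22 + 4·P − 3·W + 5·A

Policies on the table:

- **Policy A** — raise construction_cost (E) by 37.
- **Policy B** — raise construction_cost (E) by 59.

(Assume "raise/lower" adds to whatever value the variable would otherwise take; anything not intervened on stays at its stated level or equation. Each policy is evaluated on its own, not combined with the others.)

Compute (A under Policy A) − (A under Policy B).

-44

Policy A (E + 37):
  E = 11 + 37 = 48
  P = 146
  U = 19
  W = -41 − 2·48 + 2·146 + 2·19 = 193
  A = 38 − 4·48 + 5·19 − 3·193 = -638
Policy B (E + 59):
  E = 11 + 59 = 70
  P = 146
  U = 19
  W = -41 − 2·70 + 2·146 + 2·19 = 149
  A = 38 − 4·70 + 5·19 − 3·149 = -594
A: -638 − (-594) = -44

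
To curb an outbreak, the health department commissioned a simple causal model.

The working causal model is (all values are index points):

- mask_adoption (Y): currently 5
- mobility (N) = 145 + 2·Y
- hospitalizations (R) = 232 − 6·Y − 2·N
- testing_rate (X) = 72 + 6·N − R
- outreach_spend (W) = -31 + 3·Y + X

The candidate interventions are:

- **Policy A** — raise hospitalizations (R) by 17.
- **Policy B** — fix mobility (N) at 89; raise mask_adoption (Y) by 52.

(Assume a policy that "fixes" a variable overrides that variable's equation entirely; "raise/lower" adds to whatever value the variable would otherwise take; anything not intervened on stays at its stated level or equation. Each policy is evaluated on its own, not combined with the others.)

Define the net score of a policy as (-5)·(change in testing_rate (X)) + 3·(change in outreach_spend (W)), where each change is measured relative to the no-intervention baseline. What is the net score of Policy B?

Baseline:
  Y = 5
  N = 145 + 2·5 = 155
  R = 232 − 6·5 − 2·155 = -108
  X = 72 + 6·155 − (-108) = 1110
  W = -31 + 3·5 + 1110 = 1094
Policy B (N := 89, Y + 52):
  Y = 5 + 52 = 57
  N = 89
  R = 232 − 6·57 − 2·89 = -288
  X = 72 + 6·89 − (-288) = 894
  W = -31 + 3·57 + 894 = 1034
ΔX = 894 − 1110 = -216; ΔW = 1034 − 1094 = -60
Score = (-5)·(-216) + 3·(-60) = 900

900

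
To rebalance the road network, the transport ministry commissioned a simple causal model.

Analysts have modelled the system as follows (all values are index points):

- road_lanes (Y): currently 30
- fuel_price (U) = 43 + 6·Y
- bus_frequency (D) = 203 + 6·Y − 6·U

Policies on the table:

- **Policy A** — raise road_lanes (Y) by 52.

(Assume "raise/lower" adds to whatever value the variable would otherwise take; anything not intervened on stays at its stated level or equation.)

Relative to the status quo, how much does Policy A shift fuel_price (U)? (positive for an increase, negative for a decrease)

312

Baseline:
  Y = 30
  U = 43 + 6·30 = 223
Policy A (Y + 52):
  Y = 30 + 52 = 82
  U = 43 + 6·82 = 535
Change in U: 535 − 223 = 312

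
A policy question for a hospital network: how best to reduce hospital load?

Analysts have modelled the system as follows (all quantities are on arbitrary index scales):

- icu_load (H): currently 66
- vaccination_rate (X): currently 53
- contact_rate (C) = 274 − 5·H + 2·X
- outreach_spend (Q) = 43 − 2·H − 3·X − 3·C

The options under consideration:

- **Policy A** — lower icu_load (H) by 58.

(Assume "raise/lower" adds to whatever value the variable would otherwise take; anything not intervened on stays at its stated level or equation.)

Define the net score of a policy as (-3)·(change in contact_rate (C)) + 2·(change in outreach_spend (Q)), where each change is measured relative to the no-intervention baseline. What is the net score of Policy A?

Baseline:
  H = 66
  X = 53
  C = 274 − 5·66 + 2·53 = 50
  Q = 43 − 2·66 − 3·53 − 3·50 = -398
Policy A (H − 58):
  H = 66 − 58 = 8
  X = 53
  C = 274 − 5·8 + 2·53 = 340
  Q = 43 − 2·8 − 3·53 − 3·340 = -1152
ΔC = 340 − 50 = 290; ΔQ = -1152 − (-398) = -754
Score = (-3)·290 + 2·(-754) = -2378

-2378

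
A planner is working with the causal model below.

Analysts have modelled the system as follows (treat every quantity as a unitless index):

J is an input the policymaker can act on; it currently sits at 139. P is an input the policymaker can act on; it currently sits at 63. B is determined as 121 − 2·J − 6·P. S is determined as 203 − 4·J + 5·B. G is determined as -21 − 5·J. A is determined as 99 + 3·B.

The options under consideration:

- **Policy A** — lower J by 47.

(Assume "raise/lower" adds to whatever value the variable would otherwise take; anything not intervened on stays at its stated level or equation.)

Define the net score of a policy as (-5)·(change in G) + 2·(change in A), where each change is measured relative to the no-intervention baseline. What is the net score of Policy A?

-611

Baseline:
  J = 139
  P = 63
  B = 121 − 2·139 − 6·63 = -535
  G = -21 − 5·139 = -716
  A = 99 + 3·(-535) = -1506
Policy A (J − 47):
  J = 139 − 47 = 92
  P = 63
  B = 121 − 2·92 − 6·63 = -441
  G = -21 − 5·92 = -481
  A = 99 + 3·(-441) = -1224
ΔG = -481 − (-716) = 235; ΔA = -1224 − (-1506) = 282
Score = (-5)·235 + 2·282 = -611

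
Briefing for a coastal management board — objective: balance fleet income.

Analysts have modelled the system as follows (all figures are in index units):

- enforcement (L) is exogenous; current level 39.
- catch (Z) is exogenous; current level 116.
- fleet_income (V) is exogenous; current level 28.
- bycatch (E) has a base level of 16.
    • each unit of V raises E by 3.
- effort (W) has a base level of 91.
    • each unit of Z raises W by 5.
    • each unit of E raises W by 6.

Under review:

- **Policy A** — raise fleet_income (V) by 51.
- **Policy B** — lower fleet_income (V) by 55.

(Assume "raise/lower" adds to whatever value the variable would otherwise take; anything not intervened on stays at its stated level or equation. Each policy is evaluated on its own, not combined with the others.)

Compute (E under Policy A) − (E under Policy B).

318

Policy A (V + 51):
  V = 28 + 51 = 79
  E = 16 + 3·79 = 253
Policy B (V − 55):
  V = 28 − 55 = -27
  E = 16 + 3·(-27) = -65
E: 253 − (-65) = 318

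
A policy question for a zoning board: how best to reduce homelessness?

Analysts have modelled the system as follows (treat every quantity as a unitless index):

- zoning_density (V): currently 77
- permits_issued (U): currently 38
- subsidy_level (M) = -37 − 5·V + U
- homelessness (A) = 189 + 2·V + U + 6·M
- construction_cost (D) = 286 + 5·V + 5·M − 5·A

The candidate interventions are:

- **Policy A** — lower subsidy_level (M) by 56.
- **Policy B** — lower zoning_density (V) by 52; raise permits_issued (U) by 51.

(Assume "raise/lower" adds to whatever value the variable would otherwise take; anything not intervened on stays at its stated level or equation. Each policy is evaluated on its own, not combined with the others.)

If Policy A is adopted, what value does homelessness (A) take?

Policy A (M − 56):
  V = 77
  U = 38
  M = -37 − 5·77 + 38 (−56 from intervention) = -440
  A = 189 + 2·77 + 38 + 6·(-440) = -2259

-2259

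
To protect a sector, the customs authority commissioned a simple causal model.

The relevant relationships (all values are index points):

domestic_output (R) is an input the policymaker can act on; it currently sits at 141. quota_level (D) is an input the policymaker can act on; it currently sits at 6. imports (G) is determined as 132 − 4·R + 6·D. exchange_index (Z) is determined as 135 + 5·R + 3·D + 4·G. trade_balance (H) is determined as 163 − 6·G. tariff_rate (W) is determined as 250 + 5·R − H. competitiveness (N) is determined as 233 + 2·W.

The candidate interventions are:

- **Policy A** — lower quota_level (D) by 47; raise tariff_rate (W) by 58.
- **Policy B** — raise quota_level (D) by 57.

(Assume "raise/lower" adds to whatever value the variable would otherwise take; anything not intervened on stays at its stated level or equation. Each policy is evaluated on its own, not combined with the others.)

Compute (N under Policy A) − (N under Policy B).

Policy A (D − 47, W + 58):
  R = 141
  D = 6 − 47 = -41
  G = 132 − 4·141 + 6·(-41) = -678
  H = 163 − 6·(-678) = 4231
  W = 250 + 5·141 − 4231 (+58 from intervention) = -3218
  N = 233 + 2·(-3218) = -6203
Policy B (D + 57):
  R = 141
  D = 6 + 57 = 63
  G = 132 − 4·141 + 6·63 = -54
  H = 163 − 6·(-54) = 487
  W = 250 + 5·141 − 487 = 468
  N = 233 + 2·468 = 1169
N: -6203 − 1169 = -7372

-7372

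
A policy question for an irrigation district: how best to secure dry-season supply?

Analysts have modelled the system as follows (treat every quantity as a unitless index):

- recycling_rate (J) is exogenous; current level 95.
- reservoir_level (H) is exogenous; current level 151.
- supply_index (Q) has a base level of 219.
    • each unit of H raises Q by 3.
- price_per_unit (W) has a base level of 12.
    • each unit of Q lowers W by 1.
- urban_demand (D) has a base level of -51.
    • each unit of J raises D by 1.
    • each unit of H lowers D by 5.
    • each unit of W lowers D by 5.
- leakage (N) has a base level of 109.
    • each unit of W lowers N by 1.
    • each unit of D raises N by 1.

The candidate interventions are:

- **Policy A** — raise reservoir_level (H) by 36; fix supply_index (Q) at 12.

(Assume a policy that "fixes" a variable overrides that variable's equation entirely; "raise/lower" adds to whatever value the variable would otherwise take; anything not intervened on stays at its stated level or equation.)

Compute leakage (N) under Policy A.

Policy A (H + 36, Q := 12):
  J = 95
  H = 151 + 36 = 187
  Q = 12
  W = 12 − 12 = 0
  D = -51 + 95 − 5·187 − 5·0 = -891
  N = 109 − 0 + (-891) = -782

-782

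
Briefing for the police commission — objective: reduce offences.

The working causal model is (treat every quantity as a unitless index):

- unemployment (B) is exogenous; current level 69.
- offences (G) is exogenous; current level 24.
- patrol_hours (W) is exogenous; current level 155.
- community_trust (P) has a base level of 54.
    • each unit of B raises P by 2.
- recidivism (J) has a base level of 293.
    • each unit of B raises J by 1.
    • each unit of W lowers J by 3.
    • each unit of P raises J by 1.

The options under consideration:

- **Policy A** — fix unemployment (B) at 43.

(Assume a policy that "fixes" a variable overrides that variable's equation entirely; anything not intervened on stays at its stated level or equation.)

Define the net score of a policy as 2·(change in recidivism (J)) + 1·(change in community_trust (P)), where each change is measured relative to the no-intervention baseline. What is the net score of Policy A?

Baseline:
  B = 69
  W = 155
  P = 54 + 2·69 = 192
  J = 293 + 69 − 3·155 + 192 = 89
Policy A (B := 43):
  B = 43
  W = 155
  P = 54 + 2·43 = 140
  J = 293 + 43 − 3·155 + 140 = 11
ΔJ = 11 − 89 = -78; ΔP = 140 − 192 = -52
Score = 2·(-78) + 1·(-52) = -208

-208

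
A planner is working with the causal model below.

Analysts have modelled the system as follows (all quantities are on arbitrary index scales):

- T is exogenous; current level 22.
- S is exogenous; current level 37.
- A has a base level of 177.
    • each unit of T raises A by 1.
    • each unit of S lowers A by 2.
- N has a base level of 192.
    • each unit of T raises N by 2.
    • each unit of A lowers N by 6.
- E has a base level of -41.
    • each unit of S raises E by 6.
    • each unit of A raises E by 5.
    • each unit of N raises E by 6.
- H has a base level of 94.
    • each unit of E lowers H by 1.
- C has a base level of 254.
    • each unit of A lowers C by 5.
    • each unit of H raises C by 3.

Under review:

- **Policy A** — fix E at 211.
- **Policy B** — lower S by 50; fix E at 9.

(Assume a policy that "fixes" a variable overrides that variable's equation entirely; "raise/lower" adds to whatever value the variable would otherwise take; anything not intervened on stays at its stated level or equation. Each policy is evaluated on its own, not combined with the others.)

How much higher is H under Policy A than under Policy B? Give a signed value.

Policy A (E := 211):
  T = 22
  S = 37
  A = 177 + 22 − 2·37 = 125
  N = 192 + 2·22 − 6·125 = -514
  E = 211
  H = 94 − 211 = -117
Policy B (S − 50, E := 9):
  T = 22
  S = 37 − 50 = -13
  A = 177 + 22 − 2·(-13) = 225
  N = 192 + 2·22 − 6·225 = -1114
  E = 9
  H = 94 − 9 = 85
H: -117 − 85 = -202

-202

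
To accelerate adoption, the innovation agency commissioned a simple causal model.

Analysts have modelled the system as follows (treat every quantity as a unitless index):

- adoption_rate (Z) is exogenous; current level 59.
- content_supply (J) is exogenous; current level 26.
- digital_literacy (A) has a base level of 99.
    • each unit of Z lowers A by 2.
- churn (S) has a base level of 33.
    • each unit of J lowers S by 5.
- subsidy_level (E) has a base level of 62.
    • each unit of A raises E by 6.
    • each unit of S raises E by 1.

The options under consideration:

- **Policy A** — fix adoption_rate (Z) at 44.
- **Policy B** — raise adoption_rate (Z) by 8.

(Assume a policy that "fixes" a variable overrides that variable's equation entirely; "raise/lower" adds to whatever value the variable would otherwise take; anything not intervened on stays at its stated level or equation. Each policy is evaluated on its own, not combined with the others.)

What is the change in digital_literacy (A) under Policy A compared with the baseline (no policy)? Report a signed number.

Baseline:
  Z = 59
  A = 99 − 2·59 = -19
Policy A (Z := 44):
  Z = 44
  A = 99 − 2·44 = 11
Change in A: 11 − (-19) = 30

30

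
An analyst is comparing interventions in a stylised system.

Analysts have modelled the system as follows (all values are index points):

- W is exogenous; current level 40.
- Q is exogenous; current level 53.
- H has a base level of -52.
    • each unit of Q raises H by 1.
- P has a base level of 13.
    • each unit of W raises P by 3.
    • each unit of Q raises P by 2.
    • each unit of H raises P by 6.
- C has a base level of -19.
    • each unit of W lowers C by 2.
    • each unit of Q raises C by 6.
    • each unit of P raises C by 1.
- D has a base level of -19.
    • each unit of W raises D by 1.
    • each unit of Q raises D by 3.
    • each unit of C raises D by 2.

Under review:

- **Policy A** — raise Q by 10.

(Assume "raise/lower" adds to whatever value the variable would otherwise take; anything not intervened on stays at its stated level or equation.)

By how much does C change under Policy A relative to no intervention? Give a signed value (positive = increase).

Baseline:
  W = 40
  Q = 53
  H = -52 + 53 = 1
  P = 13 + 3·40 + 2·53 + 6·1 = 245
  C = -19 − 2·40 + 6·53 + 245 = 464
Policy A (Q + 10):
  W = 40
  Q = 53 + 10 = 63
  H = -52 + 63 = 11
  P = 13 + 3·40 + 2·63 + 6·11 = 325
  C = -19 − 2·40 + 6·63 + 325 = 604
Change in C: 604 − 464 = 140

140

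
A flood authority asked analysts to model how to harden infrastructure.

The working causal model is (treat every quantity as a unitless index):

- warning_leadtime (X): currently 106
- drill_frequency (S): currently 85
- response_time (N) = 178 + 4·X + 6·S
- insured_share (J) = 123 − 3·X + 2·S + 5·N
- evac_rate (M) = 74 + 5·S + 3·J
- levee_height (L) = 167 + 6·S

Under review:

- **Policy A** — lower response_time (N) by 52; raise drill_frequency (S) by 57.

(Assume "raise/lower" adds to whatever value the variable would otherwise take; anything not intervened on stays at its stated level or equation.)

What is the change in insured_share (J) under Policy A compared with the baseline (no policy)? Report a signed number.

1564

Baseline:
  X = 106
  S = 85
  N = 178 + 4·106 + 6·85 = 1112
  J = 123 − 3·106 + 2·85 + 5·1112 = 5535
Policy A (N − 52, S + 57):
  X = 106
  S = 85 + 57 = 142
  N = 178 + 4·106 + 6·142 (−52 from intervention) = 1402
  J = 123 − 3·106 + 2·142 + 5·1402 = 7099
Change in J: 7099 − 5535 = 1564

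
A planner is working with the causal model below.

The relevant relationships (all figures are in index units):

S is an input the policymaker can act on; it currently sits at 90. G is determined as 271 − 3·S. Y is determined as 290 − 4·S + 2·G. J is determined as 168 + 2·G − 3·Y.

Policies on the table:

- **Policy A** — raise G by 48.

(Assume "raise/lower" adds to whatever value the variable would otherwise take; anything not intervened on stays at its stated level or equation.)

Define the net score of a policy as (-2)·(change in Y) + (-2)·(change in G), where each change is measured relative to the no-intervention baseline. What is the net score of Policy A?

-288

Baseline:
  S = 90
  G = 271 − 3·90 = 1
  Y = 290 − 4·90 + 2·1 = -68
Policy A (G + 48):
  S = 90
  G = 271 − 3·90 (+48 from intervention) = 49
  Y = 290 − 4·90 + 2·49 = 28
ΔY = 28 − (-68) = 96; ΔG = 49 − 1 = 48
Score = (-2)·96 + (-2)·48 = -288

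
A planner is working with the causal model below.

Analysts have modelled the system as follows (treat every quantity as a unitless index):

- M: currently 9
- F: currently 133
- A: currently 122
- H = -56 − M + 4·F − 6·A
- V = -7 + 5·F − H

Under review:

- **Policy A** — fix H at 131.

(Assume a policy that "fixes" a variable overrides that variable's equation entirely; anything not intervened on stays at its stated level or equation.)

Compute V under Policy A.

Policy A (H := 131):
  M = 9
  F = 133
  A = 122
  H = 131
  V = -7 + 5·133 − 131 = 527

527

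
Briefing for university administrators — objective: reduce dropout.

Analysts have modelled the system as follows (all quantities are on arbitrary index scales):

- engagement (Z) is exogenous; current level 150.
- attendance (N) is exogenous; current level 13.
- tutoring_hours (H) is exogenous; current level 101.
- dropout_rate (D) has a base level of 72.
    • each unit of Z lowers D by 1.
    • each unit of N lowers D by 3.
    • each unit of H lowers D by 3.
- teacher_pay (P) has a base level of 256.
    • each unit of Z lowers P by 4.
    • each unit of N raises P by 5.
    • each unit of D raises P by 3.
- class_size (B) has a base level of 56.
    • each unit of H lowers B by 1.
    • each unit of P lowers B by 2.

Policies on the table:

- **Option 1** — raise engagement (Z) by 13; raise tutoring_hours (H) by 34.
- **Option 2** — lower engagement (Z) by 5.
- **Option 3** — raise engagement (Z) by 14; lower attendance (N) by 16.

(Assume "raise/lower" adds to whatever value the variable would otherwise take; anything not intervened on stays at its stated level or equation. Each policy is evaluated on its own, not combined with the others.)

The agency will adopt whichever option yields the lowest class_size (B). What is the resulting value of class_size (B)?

Option 1 (Z + 13, H + 34):
  Z = 150 + 13 = 163
  N = 13
  H = 101 + 34 = 135
  D = 72 − 163 − 3·13 − 3·135 = -535
  P = 256 − 4·163 + 5·13 + 3·(-535) = -1936
  B = 56 − 135 − 2·(-1936) = 3793
Option 2 (Z − 5):
  Z = 150 − 5 = 145
  N = 13
  H = 101
  D = 72 − 145 − 3·13 − 3·101 = -415
  P = 256 − 4·145 + 5·13 + 3·(-415) = -1504
  B = 56 − 101 − 2·(-1504) = 2963
Option 3 (Z + 14, N − 16):
  Z = 150 + 14 = 164
  N = 13 − 16 = -3
  H = 101
  D = 72 − 164 − 3·(-3) − 3·101 = -386
  P = 256 − 4·164 + 5·(-3) + 3·(-386) = -1573
  B = 56 − 101 − 2·(-1573) = 3101
Comparing — Option 1: B=3793, Option 2: B=2963, Option 3: B=3101. Lowest is 2963 (Option 2).

2963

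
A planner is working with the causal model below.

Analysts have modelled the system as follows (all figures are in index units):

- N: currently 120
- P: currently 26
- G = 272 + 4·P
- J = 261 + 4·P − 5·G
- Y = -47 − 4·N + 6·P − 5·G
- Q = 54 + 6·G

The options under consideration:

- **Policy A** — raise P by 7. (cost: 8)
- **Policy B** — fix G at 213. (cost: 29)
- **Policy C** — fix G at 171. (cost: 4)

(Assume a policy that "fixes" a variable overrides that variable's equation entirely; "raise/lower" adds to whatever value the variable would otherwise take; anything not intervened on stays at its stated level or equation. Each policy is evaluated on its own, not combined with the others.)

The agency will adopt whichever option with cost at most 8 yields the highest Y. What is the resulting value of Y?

-1226

Policy A (P + 7):
  N = 120
  P = 26 + 7 = 33
  G = 272 + 4·33 = 404
  Y = -47 − 4·120 + 6·33 − 5·404 = -2349
Policy C (G := 171):
  N = 120
  P = 26
  G = 171
  Y = -47 − 4·120 + 6·26 − 5·171 = -1226
Comparing — Policy A: Y=-2349, Policy C: Y=-1226. Highest is -1226 (Policy C).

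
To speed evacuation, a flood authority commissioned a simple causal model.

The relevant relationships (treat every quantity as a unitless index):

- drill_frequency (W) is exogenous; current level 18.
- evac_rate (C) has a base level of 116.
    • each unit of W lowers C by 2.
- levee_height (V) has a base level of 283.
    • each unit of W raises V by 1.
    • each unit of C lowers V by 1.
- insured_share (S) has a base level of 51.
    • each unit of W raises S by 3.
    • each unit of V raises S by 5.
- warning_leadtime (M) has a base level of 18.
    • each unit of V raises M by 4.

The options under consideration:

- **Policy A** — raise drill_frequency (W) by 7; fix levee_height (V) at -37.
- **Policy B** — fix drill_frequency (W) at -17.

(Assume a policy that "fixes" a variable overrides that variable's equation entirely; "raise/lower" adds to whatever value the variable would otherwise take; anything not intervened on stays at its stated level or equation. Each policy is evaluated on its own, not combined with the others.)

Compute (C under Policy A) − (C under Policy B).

Policy A (W + 7, V := -37):
  W = 18 + 7 = 25
  C = 116 − 2·25 = 66
Policy B (W := -17):
  W = -17
  C = 116 − 2·(-17) = 150
C: 66 − 150 = -84

-84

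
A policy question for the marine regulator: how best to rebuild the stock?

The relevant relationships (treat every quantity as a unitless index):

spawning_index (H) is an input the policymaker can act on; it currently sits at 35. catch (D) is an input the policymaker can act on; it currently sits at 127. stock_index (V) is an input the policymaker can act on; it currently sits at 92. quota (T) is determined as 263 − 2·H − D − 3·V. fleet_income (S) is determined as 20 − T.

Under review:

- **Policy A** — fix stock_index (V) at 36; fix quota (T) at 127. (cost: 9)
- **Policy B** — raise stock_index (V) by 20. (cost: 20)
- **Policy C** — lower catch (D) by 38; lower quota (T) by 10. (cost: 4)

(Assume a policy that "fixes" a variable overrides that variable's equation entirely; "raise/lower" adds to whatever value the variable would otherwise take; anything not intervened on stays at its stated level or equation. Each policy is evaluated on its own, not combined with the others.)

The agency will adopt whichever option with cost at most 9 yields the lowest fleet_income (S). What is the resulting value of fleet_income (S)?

Policy A (V := 36, T := 127):
  H = 35
  D = 127
  V = 36
  T = 127
  S = 20 − 127 = -107
Policy C (D − 38, T − 10):
  H = 35
  D = 127 − 38 = 89
  V = 92
  T = 263 − 2·35 − 89 − 3·92 (−10 from intervention) = -182
  S = 20 − (-182) = 202
Comparing — Policy A: S=-107, Policy C: S=202. Lowest is -107 (Policy A).

-107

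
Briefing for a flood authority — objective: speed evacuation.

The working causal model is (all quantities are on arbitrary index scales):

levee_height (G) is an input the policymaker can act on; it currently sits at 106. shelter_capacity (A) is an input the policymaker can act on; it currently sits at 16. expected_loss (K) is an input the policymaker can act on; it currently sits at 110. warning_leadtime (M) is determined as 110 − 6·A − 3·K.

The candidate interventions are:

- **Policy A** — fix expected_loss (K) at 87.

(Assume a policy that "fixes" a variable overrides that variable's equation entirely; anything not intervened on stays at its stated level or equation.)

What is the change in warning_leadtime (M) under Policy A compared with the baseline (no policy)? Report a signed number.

Baseline:
  A = 16
  K = 110
  M = 110 − 6·16 − 3·110 = -316
Policy A (K := 87):
  A = 16
  K = 87
  M = 110 − 6·16 − 3·87 = -247
Change in M: -247 − (-316) = 69

69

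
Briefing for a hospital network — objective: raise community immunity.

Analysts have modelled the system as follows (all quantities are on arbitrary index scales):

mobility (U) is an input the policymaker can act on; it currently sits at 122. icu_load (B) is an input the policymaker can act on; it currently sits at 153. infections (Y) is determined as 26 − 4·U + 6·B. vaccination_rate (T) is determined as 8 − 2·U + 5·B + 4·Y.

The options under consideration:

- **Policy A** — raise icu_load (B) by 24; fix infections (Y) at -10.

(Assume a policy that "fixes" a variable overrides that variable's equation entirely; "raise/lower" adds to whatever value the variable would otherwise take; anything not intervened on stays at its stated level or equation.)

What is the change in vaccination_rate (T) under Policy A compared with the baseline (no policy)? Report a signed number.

-1744

Baseline:
  U = 122
  B = 153
  Y = 26 − 4·122 + 6·153 = 456
  T = 8 − 2·122 + 5·153 + 4·456 = 2353
Policy A (B + 24, Y := -10):
  U = 122
  B = 153 + 24 = 177
  Y = -10
  T = 8 − 2·122 + 5·177 + 4·(-10) = 609
Change in T: 609 − 2353 = -1744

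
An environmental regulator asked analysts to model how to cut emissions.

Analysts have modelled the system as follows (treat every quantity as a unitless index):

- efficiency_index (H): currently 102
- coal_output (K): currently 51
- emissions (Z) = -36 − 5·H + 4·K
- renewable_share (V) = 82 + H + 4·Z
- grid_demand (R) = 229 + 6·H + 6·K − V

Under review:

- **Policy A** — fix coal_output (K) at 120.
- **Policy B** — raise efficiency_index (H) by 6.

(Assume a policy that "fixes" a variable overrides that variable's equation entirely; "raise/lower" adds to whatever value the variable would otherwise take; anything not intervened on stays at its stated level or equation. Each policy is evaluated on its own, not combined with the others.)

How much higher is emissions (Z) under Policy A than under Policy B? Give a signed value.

Policy A (K := 120):
  H = 102
  K = 120
  Z = -36 − 5·102 + 4·120 = -66
Policy B (H + 6):
  H = 102 + 6 = 108
  K = 51
  Z = -36 − 5·108 + 4·51 = -372
Z: -66 − (-372) = 306

306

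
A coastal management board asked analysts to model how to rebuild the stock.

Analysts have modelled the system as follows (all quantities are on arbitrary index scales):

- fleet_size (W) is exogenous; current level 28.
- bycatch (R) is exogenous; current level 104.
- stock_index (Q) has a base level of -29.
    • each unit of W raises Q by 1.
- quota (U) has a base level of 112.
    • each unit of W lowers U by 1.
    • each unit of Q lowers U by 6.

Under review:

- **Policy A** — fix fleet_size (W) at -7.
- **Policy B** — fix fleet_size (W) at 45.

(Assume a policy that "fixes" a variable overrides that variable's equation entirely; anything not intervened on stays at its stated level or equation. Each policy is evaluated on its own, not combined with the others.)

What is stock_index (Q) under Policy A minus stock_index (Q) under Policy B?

Policy A (W := -7):
  W = -7
  Q = -29 + (-7) = -36
Policy B (W := 45):
  W = 45
  Q = -29 + 45 = 16
Q: -36 − 16 = -52

-52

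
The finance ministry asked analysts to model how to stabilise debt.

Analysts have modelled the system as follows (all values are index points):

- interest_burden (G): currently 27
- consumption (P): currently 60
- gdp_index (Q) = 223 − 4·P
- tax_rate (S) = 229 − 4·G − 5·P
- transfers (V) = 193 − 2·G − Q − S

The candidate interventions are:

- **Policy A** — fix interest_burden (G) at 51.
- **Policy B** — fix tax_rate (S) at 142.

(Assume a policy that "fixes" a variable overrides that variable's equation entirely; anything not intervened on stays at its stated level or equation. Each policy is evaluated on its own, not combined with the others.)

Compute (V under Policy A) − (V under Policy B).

369

Policy A (G := 51):
  G = 51
  P = 60
  Q = 223 − 4·60 = -17
  S = 229 − 4·51 − 5·60 = -275
  V = 193 − 2·51 − (-17) − (-275) = 383
Policy B (S := 142):
  G = 27
  P = 60
  Q = 223 − 4·60 = -17
  S = 142
  V = 193 − 2·27 − (-17) − 142 = 14
V: 383 − 14 = 369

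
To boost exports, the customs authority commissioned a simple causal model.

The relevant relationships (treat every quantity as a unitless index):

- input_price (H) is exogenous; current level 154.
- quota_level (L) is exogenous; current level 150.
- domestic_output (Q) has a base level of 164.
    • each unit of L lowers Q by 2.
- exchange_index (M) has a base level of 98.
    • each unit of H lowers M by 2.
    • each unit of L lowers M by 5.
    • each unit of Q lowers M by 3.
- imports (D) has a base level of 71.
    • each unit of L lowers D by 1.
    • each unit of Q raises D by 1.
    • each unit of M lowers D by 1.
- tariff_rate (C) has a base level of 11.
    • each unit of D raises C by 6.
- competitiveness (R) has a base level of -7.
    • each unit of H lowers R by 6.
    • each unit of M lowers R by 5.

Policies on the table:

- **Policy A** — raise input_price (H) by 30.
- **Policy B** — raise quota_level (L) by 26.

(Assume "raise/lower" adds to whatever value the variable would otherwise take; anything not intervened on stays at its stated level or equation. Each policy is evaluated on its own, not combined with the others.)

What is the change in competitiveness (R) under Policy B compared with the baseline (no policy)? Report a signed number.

Baseline:
  H = 154
  L = 150
  Q = 164 − 2·150 = -136
  M = 98 − 2·154 − 5·150 − 3·(-136) = -552
  R = -7 − 6·154 − 5·(-552) = 1829
Policy B (L + 26):
  H = 154
  L = 150 + 26 = 176
  Q = 164 − 2·176 = -188
  M = 98 − 2·154 − 5·176 − 3·(-188) = -526
  R = -7 − 6·154 − 5·(-526) = 1699
Change in R: 1699 − 1829 = -130

-130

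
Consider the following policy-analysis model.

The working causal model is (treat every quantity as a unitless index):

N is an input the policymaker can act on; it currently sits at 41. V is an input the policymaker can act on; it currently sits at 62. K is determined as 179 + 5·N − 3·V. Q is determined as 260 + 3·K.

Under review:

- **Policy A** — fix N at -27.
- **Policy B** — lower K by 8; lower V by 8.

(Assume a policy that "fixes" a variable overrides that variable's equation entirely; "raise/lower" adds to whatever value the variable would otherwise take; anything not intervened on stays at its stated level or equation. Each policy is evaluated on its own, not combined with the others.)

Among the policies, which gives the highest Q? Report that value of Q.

902

Policy A (N := -27):
  N = -27
  V = 62
  K = 179 + 5·(-27) − 3·62 = -142
  Q = 260 + 3·(-142) = -166
Policy B (K − 8, V − 8):
  N = 41
  V = 62 − 8 = 54
  K = 179 + 5·41 − 3·54 (−8 from intervention) = 214
  Q = 260 + 3·214 = 902
Comparing — Policy A: Q=-166, Policy B: Q=902. Highest is 902 (Policy B).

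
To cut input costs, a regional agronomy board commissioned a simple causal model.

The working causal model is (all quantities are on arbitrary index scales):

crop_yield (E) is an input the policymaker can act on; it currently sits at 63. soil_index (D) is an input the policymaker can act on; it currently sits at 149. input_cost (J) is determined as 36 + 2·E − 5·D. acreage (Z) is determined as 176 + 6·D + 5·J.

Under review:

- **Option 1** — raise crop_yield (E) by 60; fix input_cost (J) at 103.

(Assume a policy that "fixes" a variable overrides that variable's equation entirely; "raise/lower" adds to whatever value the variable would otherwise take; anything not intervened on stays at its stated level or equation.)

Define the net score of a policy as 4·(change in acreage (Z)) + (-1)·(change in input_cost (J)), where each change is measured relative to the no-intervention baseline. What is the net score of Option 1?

13034

Baseline:
  E = 63
  D = 149
  J = 36 + 2·63 − 5·149 = -583
  Z = 176 + 6·149 + 5·(-583) = -1845
Option 1 (E + 60, J := 103):
  E = 63 + 60 = 123
  D = 149
  J = 103
  Z = 176 + 6·149 + 5·103 = 1585
ΔZ = 1585 − (-1845) = 3430; ΔJ = 103 − (-583) = 686
Score = 4·3430 + (-1)·686 = 13034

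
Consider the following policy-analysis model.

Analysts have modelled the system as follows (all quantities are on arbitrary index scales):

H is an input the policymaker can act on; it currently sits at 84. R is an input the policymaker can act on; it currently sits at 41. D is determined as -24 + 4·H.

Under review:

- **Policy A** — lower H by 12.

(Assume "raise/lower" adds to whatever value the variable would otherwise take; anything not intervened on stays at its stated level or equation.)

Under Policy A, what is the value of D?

264

Policy A (H − 12):
  H = 84 − 12 = 72
  D = -24 + 4·72 = 264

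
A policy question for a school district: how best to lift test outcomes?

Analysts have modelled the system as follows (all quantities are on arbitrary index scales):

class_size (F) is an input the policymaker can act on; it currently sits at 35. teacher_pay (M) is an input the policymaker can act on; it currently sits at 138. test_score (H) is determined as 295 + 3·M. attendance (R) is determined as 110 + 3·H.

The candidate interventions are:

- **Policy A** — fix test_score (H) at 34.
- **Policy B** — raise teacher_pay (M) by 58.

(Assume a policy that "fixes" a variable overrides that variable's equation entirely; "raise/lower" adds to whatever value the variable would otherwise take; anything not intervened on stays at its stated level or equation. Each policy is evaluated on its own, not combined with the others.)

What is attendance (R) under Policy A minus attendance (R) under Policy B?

-2547

Policy A (H := 34):
  M = 138
  H = 34
  R = 110 + 3·34 = 212
Policy B (M + 58):
  M = 138 + 58 = 196
  H = 295 + 3·196 = 883
  R = 110 + 3·883 = 2759
R: 212 − 2759 = -2547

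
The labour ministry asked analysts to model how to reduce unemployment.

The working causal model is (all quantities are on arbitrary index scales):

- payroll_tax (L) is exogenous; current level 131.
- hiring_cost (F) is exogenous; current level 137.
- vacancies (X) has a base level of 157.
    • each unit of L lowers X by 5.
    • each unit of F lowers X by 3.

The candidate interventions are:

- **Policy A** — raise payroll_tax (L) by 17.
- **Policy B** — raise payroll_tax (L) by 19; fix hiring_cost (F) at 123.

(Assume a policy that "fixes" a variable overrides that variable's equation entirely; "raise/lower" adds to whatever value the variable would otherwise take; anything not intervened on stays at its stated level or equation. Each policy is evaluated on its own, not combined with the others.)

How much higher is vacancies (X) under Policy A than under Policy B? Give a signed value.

-32

Policy A (L + 17):
  L = 131 + 17 = 148
  F = 137
  X = 157 − 5·148 − 3·137 = -994
Policy B (L + 19, F := 123):
  L = 131 + 19 = 150
  F = 123
  X = 157 − 5·150 − 3·123 = -962
X: -994 − (-962) = -32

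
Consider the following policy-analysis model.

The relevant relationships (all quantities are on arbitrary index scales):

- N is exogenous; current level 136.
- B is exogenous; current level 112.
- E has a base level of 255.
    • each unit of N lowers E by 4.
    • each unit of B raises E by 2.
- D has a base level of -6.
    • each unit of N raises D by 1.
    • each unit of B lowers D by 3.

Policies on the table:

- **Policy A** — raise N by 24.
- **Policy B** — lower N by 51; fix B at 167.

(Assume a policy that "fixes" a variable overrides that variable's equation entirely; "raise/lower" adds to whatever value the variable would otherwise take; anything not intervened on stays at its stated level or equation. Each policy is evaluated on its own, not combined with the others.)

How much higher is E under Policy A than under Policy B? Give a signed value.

Policy A (N + 24):
  N = 136 + 24 = 160
  B = 112
  E = 255 − 4·160 + 2·112 = -161
Policy B (N − 51, B := 167):
  N = 136 − 51 = 85
  B = 167
  E = 255 − 4·85 + 2·167 = 249
E: -161 − 249 = -410

-410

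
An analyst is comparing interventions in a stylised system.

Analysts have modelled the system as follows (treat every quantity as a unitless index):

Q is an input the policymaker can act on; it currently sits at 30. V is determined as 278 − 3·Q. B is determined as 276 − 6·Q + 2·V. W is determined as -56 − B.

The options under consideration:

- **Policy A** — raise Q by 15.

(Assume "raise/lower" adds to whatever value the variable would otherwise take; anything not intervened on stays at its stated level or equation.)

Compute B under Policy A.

292

Policy A (Q + 15):
  Q = 30 + 15 = 45
  V = 278 − 3·45 = 143
  B = 276 − 6·45 + 2·143 = 292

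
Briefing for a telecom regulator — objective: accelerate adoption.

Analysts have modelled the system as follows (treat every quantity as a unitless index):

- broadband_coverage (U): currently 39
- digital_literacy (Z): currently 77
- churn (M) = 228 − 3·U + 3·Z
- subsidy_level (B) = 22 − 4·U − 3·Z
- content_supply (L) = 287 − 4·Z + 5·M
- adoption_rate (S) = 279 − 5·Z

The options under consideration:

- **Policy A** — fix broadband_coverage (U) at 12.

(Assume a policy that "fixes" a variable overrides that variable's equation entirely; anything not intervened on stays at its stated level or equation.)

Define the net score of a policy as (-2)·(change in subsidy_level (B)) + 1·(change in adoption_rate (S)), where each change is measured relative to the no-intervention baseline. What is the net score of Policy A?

-216

Baseline:
  U = 39
  Z = 77
  B = 22 − 4·39 − 3·77 = -365
  S = 279 − 5·77 = -106
Policy A (U := 12):
  U = 12
  Z = 77
  B = 22 − 4·12 − 3·77 = -257
  S = 279 − 5·77 = -106
ΔB = -257 − (-365) = 108; ΔS = -106 − (-106) = 0
Score = (-2)·108 + 1·0 = -216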